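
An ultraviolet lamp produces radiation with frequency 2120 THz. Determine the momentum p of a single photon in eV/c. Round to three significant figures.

First convert: f = 2120 THz = 2.12 × 10^15 Hz.
For a photon p = hf/c, so p = 4.686 × 10^-27 kg·m/s.
Converting to eV/c: p = 8.768 eV/c ≈ 8.77 eV/c.

8.77 eV/c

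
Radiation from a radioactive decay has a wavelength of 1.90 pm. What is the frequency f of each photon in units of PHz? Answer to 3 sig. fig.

1.58e5 PHz

In SI units: λ = 1.90 pm = 1.90e-12 m.
The photon relation is f = c/λ, giving f = 1.578e20 Hz.
Converting to PHz: f = 157800 PHz ≈ 1.58e5 PHz.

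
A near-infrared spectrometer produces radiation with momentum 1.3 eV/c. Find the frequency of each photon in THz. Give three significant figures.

314 THz

Use h = 6.62607015 × 10^-34 J·s, c = 2.99792458 × 10^8 m/s, 1 eV = 1.602176634 × 10^-19 J.
First convert: p = 1.3 eV/c = 6.9476 × 10^-28 kg·m/s.
For a photon f = pc/h, so f = 3.143 × 10^14 Hz.
Converting to THz: f = 314.3 THz ≈ 314 THz.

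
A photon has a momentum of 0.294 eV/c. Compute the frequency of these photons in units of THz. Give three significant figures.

(h = 6.62607015 × 10^-34 J·s, c = 2.99792458 × 10^8 m/s, 1 eV = 1.602176634 × 10^-19 J.)
Convert to SI: p = 0.294 eV/c = 1.5712 × 10^-28 kg·m/s.
The photon relation is f = pc/h, giving f = 7.109 × 10^13 Hz.
Converting to THz: f = 71.09 THz ≈ 71.1 THz.

71.1 THz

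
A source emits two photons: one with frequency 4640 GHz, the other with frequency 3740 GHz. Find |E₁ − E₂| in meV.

Using E = hf: E₁ = 3.074e-21 J, E₂ = 2.478e-21 J.
|ΔE| = |3.074e-21 − 2.478e-21| = 5.96e-22 J = 3.72 meV.

3.72 meV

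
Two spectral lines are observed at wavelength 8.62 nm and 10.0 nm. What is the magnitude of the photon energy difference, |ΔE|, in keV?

Using E = hc/λ: E₁ = 2.304e-17 J, E₂ = 1.986e-17 J.
|ΔE| = |2.304e-17 − 1.986e-17| = 3.18e-18 J = 0.0198 keV.

0.0198 keV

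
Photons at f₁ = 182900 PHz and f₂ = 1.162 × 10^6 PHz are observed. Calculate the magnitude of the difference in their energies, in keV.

4050 keV

Using E = hf: E₁ = 1.2119 × 10^-13 J, E₂ = 7.6995 × 10^-13 J.
|ΔE| = |1.2119 × 10^-13 − 7.6995 × 10^-13| = 6.49 × 10^-13 J = 4050 keV.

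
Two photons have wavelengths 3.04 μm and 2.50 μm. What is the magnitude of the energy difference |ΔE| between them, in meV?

Using E = hc/λ: E₁ = 6.534e-20 J, E₂ = 7.946e-20 J.
|ΔE| = |6.534e-20 − 7.946e-20| = 1.41e-20 J = 88.1 meV.

88.1 meV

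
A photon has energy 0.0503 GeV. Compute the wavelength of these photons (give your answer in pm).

Use h = 6.62607015·10^-34 J·s, c = 2.99792458·10^8 m/s, 1 eV = 1.602176634·10^-19 J.
In SI units: E = 0.0503 GeV = 8.0589·10^-12 J.
The photon relation is λ = hc/E, giving λ = 2.465·10^-14 m.
Converting to pm: λ = 0.02465 pm ≈ 0.0246 pm.

0.0246 pm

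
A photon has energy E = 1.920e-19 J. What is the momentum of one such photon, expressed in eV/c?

1.20 eV/c

Use c = 2.99792458e8 m/s, 1 eV = 1.602176634e-19 J.
The photon relation is p = E/c, giving p = 6.404e-28 kg·m/s.
Converting to eV/c: p = 1.198 eV/c ≈ 1.20 eV/c.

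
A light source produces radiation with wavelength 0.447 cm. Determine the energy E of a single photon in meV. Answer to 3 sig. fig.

Take h = 6.62607015 × 10^-34 J·s, c = 2.99792458 × 10^8 m/s, 1 eV = 1.602176634 × 10^-19 J.
Convert to SI: λ = 0.447 cm = 0.00447 m.
Apply E = hc/λ: E = 4.444 × 10^-23 J.
Converting to meV: E = 0.2774 meV ≈ 0.277 meV.

0.277 meV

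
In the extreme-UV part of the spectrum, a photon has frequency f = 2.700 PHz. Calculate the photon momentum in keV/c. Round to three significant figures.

(h = 6.62607015e-34 J·s, c = 2.99792458e8 m/s, 1 eV = 1.602176634e-19 J.)
First convert: f = 2.700 PHz = 2.700e15 Hz.
For a photon p = hf/c, so p = 5.968e-27 kg·m/s.
Converting to keV/c: p = 0.01117 keV/c ≈ 0.0112 keV/c.

0.0112 keV/c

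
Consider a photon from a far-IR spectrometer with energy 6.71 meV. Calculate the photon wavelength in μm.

185 μm

Take h = 6.62607015e-34 J·s, c = 2.99792458e8 m/s, 1 eV = 1.602176634e-19 J.
First convert: E = 6.71 meV = 1.0751e-21 J.
For a photon λ = hc/E, so λ = 1.848e-4 m.
Converting to μm: λ = 184.8 μm ≈ 185 μm.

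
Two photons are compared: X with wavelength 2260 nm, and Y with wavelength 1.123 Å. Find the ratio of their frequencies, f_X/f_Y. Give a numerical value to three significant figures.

f_X = 1.327·10^14 Hz (from wavelength = 2260 nm, via f = c/λ).
f_Y = 2.670·10^18 Hz (from wavelength = 1.123 Å, via f = c/λ).
Ratio = 1.327·10^14 / 2.670·10^18 = 4.97·10^-5.

4.97·10^-5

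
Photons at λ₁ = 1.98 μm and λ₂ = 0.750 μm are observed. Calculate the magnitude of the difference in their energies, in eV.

1.03 eV

Using E = hc/λ: E₁ = 1.003e-19 J, E₂ = 2.649e-19 J.
|ΔE| = |1.003e-19 − 2.649e-19| = 1.65e-19 J = 1.03 eV.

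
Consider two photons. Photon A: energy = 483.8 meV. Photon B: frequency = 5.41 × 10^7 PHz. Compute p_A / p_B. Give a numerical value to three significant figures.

p_A = 2.586 × 10^-28 kg·m/s (from energy = 483.8 meV, via p = E/c).
p_B = 1.196 × 10^-19 kg·m/s (from frequency = 5.41 × 10^7 PHz, via p = hf/c).
Ratio = 2.586 × 10^-28 / 1.196 × 10^-19 = 2.16 × 10^-9.

2.16 × 10^-9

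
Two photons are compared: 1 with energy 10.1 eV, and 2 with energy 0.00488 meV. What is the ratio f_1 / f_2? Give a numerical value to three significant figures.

2.07 × 10^6

f_1 = 2.442 × 10^15 Hz (from energy = 10.1 eV, via f = E/h).
f_2 = 1.180 × 10^9 Hz (from energy = 0.00488 meV, via f = E/h).
Ratio = 2.442 × 10^15 / 1.180 × 10^9 = 2.07 × 10^6.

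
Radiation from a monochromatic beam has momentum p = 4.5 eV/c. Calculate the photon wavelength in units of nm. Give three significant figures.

Take h = 6.62607015 × 10^-34 J·s, c = 2.99792458 × 10^8 m/s, 1 eV = 1.602176634 × 10^-19 J.
In SI units: p = 4.5 eV/c = 2.4049 × 10^-27 kg·m/s.
Apply λ = h/p: λ = 2.755 × 10^-7 m.
Converting to nm: λ = 275.5 nm ≈ 276 nm.

276 nm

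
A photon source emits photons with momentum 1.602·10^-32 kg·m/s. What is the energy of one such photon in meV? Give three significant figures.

For a photon E = pc, so E = 4.803·10^-24 J.
Converting to meV: E = 0.02998 meV ≈ 0.0300 meV.

0.0300 meV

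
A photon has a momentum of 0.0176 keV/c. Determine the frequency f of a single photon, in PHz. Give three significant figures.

Use h = 6.62607015 × 10^-34 J·s, c = 2.99792458 × 10^8 m/s, 1 eV = 1.602176634 × 10^-19 J.
In SI units: p = 0.0176 keV/c = 9.4059 × 10^-27 kg·m/s.
Since f = pc/h for a photon, f = 4.256 × 10^15 Hz.
Converting to PHz: f = 4.256 PHz ≈ 4.26 PHz.

4.26 PHz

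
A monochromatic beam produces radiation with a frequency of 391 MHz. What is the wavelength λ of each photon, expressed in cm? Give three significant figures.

76.7 cm

Use c = 2.99792458e8 m/s.
In SI units: f = 391 MHz = 3.91e8 Hz.
For a photon λ = c/f, so λ = 0.7667 m.
Converting to cm: λ = 76.67 cm ≈ 76.7 cm.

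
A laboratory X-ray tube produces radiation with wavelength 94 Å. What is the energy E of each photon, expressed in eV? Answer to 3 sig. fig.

132 eV

First convert: λ = 94 Å = 9.4e-9 m.
For a photon E = hc/λ, so E = 2.113e-17 J.
Converting to eV: E = 131.9 eV ≈ 132 eV.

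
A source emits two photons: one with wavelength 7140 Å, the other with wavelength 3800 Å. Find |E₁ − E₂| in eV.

Using E = hc/λ: E₁ = 2.782e-19 J, E₂ = 5.227e-19 J.
|ΔE| = |2.782e-19 − 5.227e-19| = 2.45e-19 J = 1.53 eV.

1.53 eV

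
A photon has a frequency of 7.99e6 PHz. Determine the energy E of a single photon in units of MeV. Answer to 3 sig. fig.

Take h = 6.62607015e-34 J·s, 1 eV = 1.602176634e-19 J.
First convert: f = 7.99e6 PHz = 7.99e21 Hz.
The photon relation is E = hf, giving E = 5.294e-12 J.
Converting to MeV: E = 33.04 MeV ≈ 33.0 MeV.

33.0 MeV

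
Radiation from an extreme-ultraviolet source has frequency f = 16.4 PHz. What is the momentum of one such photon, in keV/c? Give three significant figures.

Take h = 6.62607015e-34 J·s, c = 2.99792458e8 m/s, 1 eV = 1.602176634e-19 J.
First convert: f = 16.4 PHz = 1.64e16 Hz.
Apply p = hf/c: p = 3.625e-26 kg·m/s.
Converting to keV/c: p = 0.06782 keV/c ≈ 0.0678 keV/c.

0.0678 keV/c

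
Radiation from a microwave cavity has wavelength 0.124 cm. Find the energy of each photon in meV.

Convert to SI: λ = 0.124 cm = 0.00124 m.
Since E = hc/λ for a photon, E = 1.602 × 10^-22 J.
Converting to meV: E = 0.9999 meV ≈ 1.00 meV.

1.00 meV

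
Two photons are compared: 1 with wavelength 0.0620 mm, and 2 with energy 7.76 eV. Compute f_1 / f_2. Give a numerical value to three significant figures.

2.58·10^-3

f_1 = 4.835·10^12 Hz (from wavelength = 0.0620 mm, via f = c/λ).
f_2 = 1.876·10^15 Hz (from energy = 7.76 eV, via f = E/h).
Ratio = 4.835·10^12 / 1.876·10^15 = 2.58·10^-3.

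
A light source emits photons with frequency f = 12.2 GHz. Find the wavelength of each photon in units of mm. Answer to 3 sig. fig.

24.6 mm

(c = 2.99792458e8 m/s.)
In SI units: f = 12.2 GHz = 1.22e10 Hz.
For a photon λ = c/f, so λ = 0.02457 m.
Converting to mm: λ = 24.57 mm ≈ 24.6 mm.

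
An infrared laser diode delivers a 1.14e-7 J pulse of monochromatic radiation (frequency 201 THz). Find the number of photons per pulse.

8.56e11 photons

Per-photon energy: E = 1.332e-19 J (from frequency = 201 THz).
N = E_total / E_photon = 1.14e-7 J / 1.332e-19 J = 8.56e11.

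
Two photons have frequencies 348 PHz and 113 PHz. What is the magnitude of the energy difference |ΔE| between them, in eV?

972 eV

Using E = hf: E₁ = 2.306 × 10^-16 J, E₂ = 7.487 × 10^-17 J.
|ΔE| = |2.306 × 10^-16 − 7.487 × 10^-17| = 1.56 × 10^-16 J = 972 eV.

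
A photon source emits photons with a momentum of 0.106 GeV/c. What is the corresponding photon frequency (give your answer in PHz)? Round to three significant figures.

Take h = 6.62607015e-34 J·s, c = 2.99792458e8 m/s, 1 eV = 1.602176634e-19 J.
Convert to SI: p = 0.106 GeV/c = 5.6649e-20 kg·m/s.
Since f = pc/h for a photon, f = 2.563e22 Hz.
Converting to PHz: f = 2.563e7 PHz ≈ 2.56e7 PHz.

2.56e7 PHz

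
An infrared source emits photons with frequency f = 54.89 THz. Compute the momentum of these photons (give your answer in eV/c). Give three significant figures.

Use h = 6.62607015e-34 J·s, c = 2.99792458e8 m/s, 1 eV = 1.602176634e-19 J.
First convert: f = 54.89 THz = 5.489e13 Hz.
Apply p = hf/c: p = 1.213e-28 kg·m/s.
Converting to eV/c: p = 0.2270 eV/c ≈ 0.227 eV/c.

0.227 eV/c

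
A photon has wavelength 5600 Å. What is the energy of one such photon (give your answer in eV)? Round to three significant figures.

In SI units: λ = 5600 Å = 5.6·10^-7 m.
Since E = hc/λ for a photon, E = 3.547·10^-19 J.
Converting to eV: E = 2.214 eV ≈ 2.21 eV.

2.21 eV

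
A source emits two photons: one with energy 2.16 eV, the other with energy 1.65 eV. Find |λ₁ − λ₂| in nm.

Using λ = hc/E: λ₁ = 5.740 × 10^-7 m, λ₂ = 7.514 × 10^-7 m.
|Δλ| = |5.740 × 10^-7 − 7.514 × 10^-7| = 1.77 × 10^-7 m = 177 nm.

177 nm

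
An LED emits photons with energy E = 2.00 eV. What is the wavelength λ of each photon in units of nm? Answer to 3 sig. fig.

620 nm

In SI units: E = 2.00 eV = 3.2044 × 10^-19 J.
Apply λ = hc/E: λ = 6.199 × 10^-7 m.
Converting to nm: λ = 619.9 nm ≈ 620 nm.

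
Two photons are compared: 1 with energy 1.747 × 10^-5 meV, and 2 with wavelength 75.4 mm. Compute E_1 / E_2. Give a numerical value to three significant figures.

E_1 = 2.799 × 10^-27 J (from energy = 1.747 × 10^-5 meV, via E given directly).
E_2 = 2.635 × 10^-24 J (from wavelength = 75.4 mm, via E = hc/λ).
Ratio = 2.799 × 10^-27 / 2.635 × 10^-24 = 1.06 × 10^-3.

1.06 × 10^-3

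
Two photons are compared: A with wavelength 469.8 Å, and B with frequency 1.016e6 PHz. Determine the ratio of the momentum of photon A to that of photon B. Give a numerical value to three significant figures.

p_A = 1.410e-26 kg·m/s (from wavelength = 469.8 Å, via p = h/λ).
p_B = 2.246e-21 kg·m/s (from frequency = 1.016e6 PHz, via p = hf/c).
Ratio = 1.410e-26 / 2.246e-21 = 6.28e-6.

6.28e-6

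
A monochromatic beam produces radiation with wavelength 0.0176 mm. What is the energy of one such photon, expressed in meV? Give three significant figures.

70.4 meV

(h = 6.62607015e-34 J·s, c = 2.99792458e8 m/s, 1 eV = 1.602176634e-19 J.)
In SI units: λ = 0.0176 mm = 1.76e-5 m.
Since E = hc/λ for a photon, E = 1.129e-20 J.
Converting to meV: E = 70.45 meV ≈ 70.4 meV.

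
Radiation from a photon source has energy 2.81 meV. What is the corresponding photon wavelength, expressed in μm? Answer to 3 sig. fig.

441 μm

Convert to SI: E = 2.81 meV = 4.5021e-22 J.
The photon relation is λ = hc/E, giving λ = 4.412e-4 m.
Converting to μm: λ = 441.2 μm ≈ 441 μm.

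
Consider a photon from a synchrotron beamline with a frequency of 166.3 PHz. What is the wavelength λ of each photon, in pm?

1800 pm

(c = 2.99792458 × 10^8 m/s.)
First convert: f = 166.3 PHz = 1.663 × 10^17 Hz.
Apply λ = c/f: λ = 1.803 × 10^-9 m.
Converting to pm: λ = 1803 pm ≈ 1800 pm.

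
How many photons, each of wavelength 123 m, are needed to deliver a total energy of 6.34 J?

Per-photon energy: E = 1.615·10^-27 J (from wavelength = 123 m).
N = E_total / E_photon = 6.34 J / 1.615·10^-27 J = 3.93·10^27.

3.93·10^27 photons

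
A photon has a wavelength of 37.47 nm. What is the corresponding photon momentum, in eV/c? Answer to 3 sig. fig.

First convert: λ = 37.47 nm = 3.747·10^-8 m.
Since p = h/λ for a photon, p = 1.768·10^-26 kg·m/s.
Converting to eV/c: p = 33.09 eV/c ≈ 33.1 eV/c.

33.1 eV/c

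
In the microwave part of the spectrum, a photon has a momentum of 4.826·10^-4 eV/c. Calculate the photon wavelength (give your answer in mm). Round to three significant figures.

2.57 mm

Take h = 6.62607015·10^-34 J·s, c = 2.99792458·10^8 m/s, 1 eV = 1.602176634·10^-19 J.
First convert: p = 4.826·10^-4 eV/c = 2.5792·10^-31 kg·m/s.
The photon relation is λ = h/p, giving λ = 0.002569 m.
Converting to mm: λ = 2.569 mm ≈ 2.57 mm.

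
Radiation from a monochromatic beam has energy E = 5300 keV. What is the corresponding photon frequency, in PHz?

Take h = 6.62607015 × 10^-34 J·s, 1 eV = 1.602176634 × 10^-19 J.
Convert to SI: E = 5300 keV = 8.4915 × 10^-13 J.
Apply f = E/h: f = 1.282 × 10^21 Hz.
Converting to PHz: f = 1.282 × 10^6 PHz ≈ 1.28 × 10^6 PHz.

1.28 × 10^6 PHz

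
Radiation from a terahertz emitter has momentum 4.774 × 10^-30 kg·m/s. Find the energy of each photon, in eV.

8.93 × 10^-3 eV

(c = 2.99792458 × 10^8 m/s, 1 eV = 1.602176634 × 10^-19 J.)
Apply E = pc: E = 1.431 × 10^-21 J.
Converting to eV: E = 0.008933 eV ≈ 8.93 × 10^-3 eV.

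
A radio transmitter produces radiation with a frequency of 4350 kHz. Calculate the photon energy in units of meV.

1.80 × 10^-5 meV

Use h = 6.62607015 × 10^-34 J·s, 1 eV = 1.602176634 × 10^-19 J.
Convert to SI: f = 4350 kHz = 4.35 × 10^6 Hz.
Since E = hf for a photon, E = 2.882 × 10^-27 J.
Converting to meV: E = 1.799 × 10^-5 meV ≈ 1.80 × 10^-5 meV.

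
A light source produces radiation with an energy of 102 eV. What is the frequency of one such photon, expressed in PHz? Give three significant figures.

Convert to SI: E = 102 eV = 1.6342 × 10^-17 J.
Since f = E/h for a photon, f = 2.466 × 10^16 Hz.
Converting to PHz: f = 24.66 PHz ≈ 24.7 PHz.

24.7 PHz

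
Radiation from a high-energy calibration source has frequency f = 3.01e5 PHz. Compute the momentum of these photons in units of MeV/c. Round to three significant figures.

Use h = 6.62607015e-34 J·s, c = 2.99792458e8 m/s, 1 eV = 1.602176634e-19 J.
Convert to SI: f = 3.01e5 PHz = 3.01e20 Hz.
Since p = hf/c for a photon, p = 6.653e-22 kg·m/s.
Converting to MeV/c: p = 1.245 MeV/c ≈ 1.24 MeV/c.

1.24 MeV/c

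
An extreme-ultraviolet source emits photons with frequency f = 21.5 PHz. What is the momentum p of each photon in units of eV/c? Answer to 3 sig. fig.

88.9 eV/c

Convert to SI: f = 21.5 PHz = 2.15·10^16 Hz.
Since p = hf/c for a photon, p = 4.752·10^-26 kg·m/s.
Converting to eV/c: p = 88.92 eV/c ≈ 88.9 eV/c.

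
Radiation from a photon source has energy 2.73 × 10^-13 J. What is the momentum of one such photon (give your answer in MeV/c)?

The photon relation is p = E/c, giving p = 9.106 × 10^-22 kg·m/s.
Converting to MeV/c: p = 1.704 MeV/c ≈ 1.70 MeV/c.

1.70 MeV/c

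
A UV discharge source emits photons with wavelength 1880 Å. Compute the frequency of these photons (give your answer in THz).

1590 THz

In SI units: λ = 1880 Å = 1.88e-7 m.
For a photon f = c/λ, so f = 1.595e15 Hz.
Converting to THz: f = 1595 THz ≈ 1590 THz.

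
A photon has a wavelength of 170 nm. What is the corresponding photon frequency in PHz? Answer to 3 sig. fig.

Use c = 2.99792458e8 m/s.
In SI units: λ = 170 nm = 1.7e-7 m.
For a photon f = c/λ, so f = 1.763e15 Hz.
Converting to PHz: f = 1.763 PHz ≈ 1.76 PHz.

1.76 PHz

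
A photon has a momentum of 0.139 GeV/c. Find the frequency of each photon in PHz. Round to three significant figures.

3.36 × 10^7 PHz

(h = 6.62607015 × 10^-34 J·s, c = 2.99792458 × 10^8 m/s, 1 eV = 1.602176634 × 10^-19 J.)
First convert: p = 0.139 GeV/c = 7.4286 × 10^-20 kg·m/s.
Apply f = pc/h: f = 3.361 × 10^22 Hz.
Converting to PHz: f = 3.361 × 10^7 PHz ≈ 3.36 × 10^7 PHz.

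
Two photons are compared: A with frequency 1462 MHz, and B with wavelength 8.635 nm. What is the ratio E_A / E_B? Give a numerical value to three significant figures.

E_A = 9.687 × 10^-25 J (from frequency = 1462 MHz, via E = hf).
E_B = 2.300 × 10^-17 J (from wavelength = 8.635 nm, via E = hc/λ).
Ratio = 9.687 × 10^-25 / 2.300 × 10^-17 = 4.21 × 10^-8.

4.21 × 10^-8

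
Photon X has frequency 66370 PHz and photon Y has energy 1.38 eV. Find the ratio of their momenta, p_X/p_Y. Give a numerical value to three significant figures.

p_X = 1.467 × 10^-22 kg·m/s (from frequency = 66370 PHz, via p = hf/c).
p_Y = 7.375 × 10^-28 kg·m/s (from energy = 1.38 eV, via p = E/c).
Ratio = 1.467 × 10^-22 / 7.375 × 10^-28 = 1.99 × 10^5.

1.99 × 10^5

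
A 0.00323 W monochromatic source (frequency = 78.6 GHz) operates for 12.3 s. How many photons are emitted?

Total energy: E_total = P·t = 0.00323 × 12.3 = 0.03973 J.
Per-photon energy: E = 5.208 × 10^-23 J.
N = E_total / E_photon = 7.63 × 10^20.

7.63 × 10^20 photons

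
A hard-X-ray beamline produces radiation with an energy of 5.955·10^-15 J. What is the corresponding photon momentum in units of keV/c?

37.2 keV/c

For a photon p = E/c, so p = 1.986·10^-23 kg·m/s.
Converting to keV/c: p = 37.17 keV/c ≈ 37.2 keV/c.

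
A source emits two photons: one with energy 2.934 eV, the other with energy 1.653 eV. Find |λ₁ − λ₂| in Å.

Using λ = hc/E: λ₁ = 4.2258·10^-7 m, λ₂ = 7.5006·10^-7 m.
|Δλ| = |4.2258·10^-7 − 7.5006·10^-7| = 3.27·10^-7 m = 3270 Å.

3270 Å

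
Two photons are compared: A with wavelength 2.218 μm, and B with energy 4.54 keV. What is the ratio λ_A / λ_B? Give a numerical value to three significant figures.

8120

λ_A = 2.218e-6 m (from wavelength = 2.218 μm, via λ given directly).
λ_B = 2.731e-10 m (from energy = 4.54 keV, via λ = hc/E).
Ratio = 2.218e-6 / 2.731e-10 = 8120.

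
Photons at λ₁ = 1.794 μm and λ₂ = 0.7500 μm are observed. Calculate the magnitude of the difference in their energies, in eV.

0.962 eV

Using E = hc/λ: E₁ = 1.1073e-19 J, E₂ = 2.6486e-19 J.
|ΔE| = |1.1073e-19 − 2.6486e-19| = 1.54e-19 J = 0.962 eV.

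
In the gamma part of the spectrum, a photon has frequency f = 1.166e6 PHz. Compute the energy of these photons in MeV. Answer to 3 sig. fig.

(h = 6.62607015e-34 J·s, 1 eV = 1.602176634e-19 J.)
Convert to SI: f = 1.166e6 PHz = 1.166e21 Hz.
For a photon E = hf, so E = 7.726e-13 J.
Converting to MeV: E = 4.822 MeV ≈ 4.82 MeV.

4.82 MeV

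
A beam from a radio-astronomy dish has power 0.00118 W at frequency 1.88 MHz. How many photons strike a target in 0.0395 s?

3.74e22 photons

Total energy: E_total = P·t = 0.00118 × 0.0395 = 4.661e-5 J.
Per-photon energy: E = 1.246e-27 J.
N = E_total / E_photon = 3.74e22.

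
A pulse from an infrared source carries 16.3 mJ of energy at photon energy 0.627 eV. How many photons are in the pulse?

Per-photon energy: E = 1.005e-19 J (from energy = 0.627 eV).
N = E_total / E_photon = 0.0163 J / 1.005e-19 J = 1.62e17.

1.62e17 photons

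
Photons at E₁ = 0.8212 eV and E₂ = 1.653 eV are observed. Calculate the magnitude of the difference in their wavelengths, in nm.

760 nm

Using λ = hc/E: λ₁ = 1.5098 × 10^-6 m, λ₂ = 7.5006 × 10^-7 m.
|Δλ| = |1.5098 × 10^-6 − 7.5006 × 10^-7| = 7.60 × 10^-7 m = 760 nm.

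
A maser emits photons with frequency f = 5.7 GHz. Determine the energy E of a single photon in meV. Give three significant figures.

0.0236 meV

Take h = 6.62607015 × 10^-34 J·s, 1 eV = 1.602176634 × 10^-19 J.
First convert: f = 5.7 GHz = 5.7 × 10^9 Hz.
Since E = hf for a photon, E = 3.777 × 10^-24 J.
Converting to meV: E = 0.02357 meV ≈ 0.0236 meV.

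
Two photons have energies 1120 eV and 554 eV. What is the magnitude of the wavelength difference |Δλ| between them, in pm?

1130 pm

Using λ = hc/E: λ₁ = 1.107e-9 m, λ₂ = 2.238e-9 m.
|Δλ| = |1.107e-9 − 2.238e-9| = 1.13e-9 m = 1130 pm.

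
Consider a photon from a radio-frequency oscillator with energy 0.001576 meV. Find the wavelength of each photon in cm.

(h = 6.62607015·10^-34 J·s, c = 2.99792458·10^8 m/s, 1 eV = 1.602176634·10^-19 J.)
First convert: E = 0.001576 meV = 2.5250·10^-25 J.
Apply λ = hc/E: λ = 0.7867 m.
Converting to cm: λ = 78.67 cm ≈ 78.7 cm.

78.7 cm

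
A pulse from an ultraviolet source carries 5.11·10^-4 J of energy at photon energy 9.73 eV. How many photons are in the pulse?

3.28·10^14 photons

Per-photon energy: E = 1.559·10^-18 J (from energy = 9.73 eV).
N = E_total / E_photon = 5.11·10^-4 J / 1.559·10^-18 J = 3.28·10^14.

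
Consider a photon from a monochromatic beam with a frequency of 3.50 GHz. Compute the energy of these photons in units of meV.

In SI units: f = 3.50 GHz = 3.50e9 Hz.
Apply E = hf: E = 2.319e-24 J.
Converting to meV: E = 0.01447 meV ≈ 0.0145 meV.

0.0145 meV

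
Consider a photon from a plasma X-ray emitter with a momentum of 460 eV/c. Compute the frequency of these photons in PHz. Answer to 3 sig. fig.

111 PHz

Use h = 6.62607015 × 10^-34 J·s, c = 2.99792458 × 10^8 m/s, 1 eV = 1.602176634 × 10^-19 J.
First convert: p = 460 eV/c = 2.4584 × 10^-25 kg·m/s.
The photon relation is f = pc/h, giving f = 1.112 × 10^17 Hz.
Converting to PHz: f = 111.2 PHz ≈ 111 PHz.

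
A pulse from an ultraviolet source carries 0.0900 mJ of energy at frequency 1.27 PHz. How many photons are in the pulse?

Per-photon energy: E = 8.415 × 10^-19 J (from frequency = 1.27 PHz).
N = E_total / E_photon = 9.00 × 10^-5 J / 8.415 × 10^-19 J = 1.07 × 10^14.

1.07 × 10^14 photons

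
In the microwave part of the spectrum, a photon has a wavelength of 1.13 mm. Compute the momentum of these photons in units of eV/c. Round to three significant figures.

1.10 × 10^-3 eV/c

Take h = 6.62607015 × 10^-34 J·s, c = 2.99792458 × 10^8 m/s, 1 eV = 1.602176634 × 10^-19 J.
Convert to SI: λ = 1.13 mm = 0.00113 m.
Apply p = h/λ: p = 5.864 × 10^-31 kg·m/s.
Converting to eV/c: p = 0.001097 eV/c ≈ 1.10 × 10^-3 eV/c.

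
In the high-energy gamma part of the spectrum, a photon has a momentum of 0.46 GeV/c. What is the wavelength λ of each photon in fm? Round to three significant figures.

Convert to SI: p = 0.46 GeV/c = 2.4584e-19 kg·m/s.
For a photon λ = h/p, so λ = 2.695e-15 m.
Converting to fm: λ = 2.695 fm ≈ 2.70 fm.

2.70 fm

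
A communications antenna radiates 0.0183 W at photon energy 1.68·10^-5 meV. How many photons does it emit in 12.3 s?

Total energy: E_total = P·t = 0.0183 × 12.3 = 0.2251 J.
Per-photon energy: E = 2.692·10^-27 J.
N = E_total / E_photon = 8.36·10^25.

8.36·10^25 photons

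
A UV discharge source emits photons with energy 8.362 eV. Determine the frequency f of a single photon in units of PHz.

2.02 PHz

Take h = 6.62607015e-34 J·s, 1 eV = 1.602176634e-19 J.
First convert: E = 8.362 eV = 1.3397e-18 J.
The photon relation is f = E/h, giving f = 2.022e15 Hz.
Converting to PHz: f = 2.022 PHz ≈ 2.02 PHz.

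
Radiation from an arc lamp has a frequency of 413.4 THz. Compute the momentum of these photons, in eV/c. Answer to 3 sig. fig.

Use h = 6.62607015·10^-34 J·s, c = 2.99792458·10^8 m/s, 1 eV = 1.602176634·10^-19 J.
Convert to SI: f = 413.4 THz = 4.134·10^14 Hz.
Apply p = hf/c: p = 9.137·10^-28 kg·m/s.
Converting to eV/c: p = 1.710 eV/c ≈ 1.71 eV/c.

1.71 eV/c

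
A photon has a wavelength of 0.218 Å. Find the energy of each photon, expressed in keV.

56.9 keV

Take h = 6.62607015·10^-34 J·s, c = 2.99792458·10^8 m/s, 1 eV = 1.602176634·10^-19 J.
First convert: λ = 0.218 Å = 2.18·10^-11 m.
The photon relation is E = hc/λ, giving E = 9.112·10^-15 J.
Converting to keV: E = 56.87 keV ≈ 56.9 keV.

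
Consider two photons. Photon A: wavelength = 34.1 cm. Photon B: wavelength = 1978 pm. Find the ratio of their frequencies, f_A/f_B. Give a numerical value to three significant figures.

5.80·10^-9

f_A = 8.792·10^8 Hz (from wavelength = 34.1 cm, via f = c/λ).
f_B = 1.516·10^17 Hz (from wavelength = 1978 pm, via f = c/λ).
Ratio = 8.792·10^8 / 1.516·10^17 = 5.80·10^-9.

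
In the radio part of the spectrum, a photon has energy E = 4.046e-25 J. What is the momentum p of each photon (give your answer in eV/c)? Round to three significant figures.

2.53e-6 eV/c

The photon relation is p = E/c, giving p = 1.350e-33 kg·m/s.
Converting to eV/c: p = 2.525e-6 eV/c ≈ 2.53e-6 eV/c.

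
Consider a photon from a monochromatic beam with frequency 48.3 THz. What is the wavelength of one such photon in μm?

Take c = 2.99792458 × 10^8 m/s.
In SI units: f = 48.3 THz = 4.83 × 10^13 Hz.
For a photon λ = c/f, so λ = 6.207 × 10^-6 m.
Converting to μm: λ = 6.207 μm ≈ 6.21 μm.

6.21 μm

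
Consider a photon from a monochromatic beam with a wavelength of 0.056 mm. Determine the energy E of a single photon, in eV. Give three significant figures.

0.0221 eV

In SI units: λ = 0.056 mm = 5.6·10^-5 m.
For a photon E = hc/λ, so E = 3.547·10^-21 J.
Converting to eV: E = 0.02214 eV ≈ 0.0221 eV.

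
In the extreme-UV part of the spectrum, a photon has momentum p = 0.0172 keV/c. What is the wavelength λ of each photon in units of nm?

72.1 nm

Convert to SI: p = 0.0172 keV/c = 9.1922 × 10^-27 kg·m/s.
For a photon λ = h/p, so λ = 7.208 × 10^-8 m.
Converting to nm: λ = 72.08 nm ≈ 72.1 nm.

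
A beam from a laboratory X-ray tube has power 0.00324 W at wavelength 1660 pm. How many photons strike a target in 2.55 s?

Total energy: E_total = P·t = 0.00324 × 2.55 = 0.008262 J.
Per-photon energy: E = 1.197e-16 J.
N = E_total / E_photon = 6.90e13.

6.90e13 photons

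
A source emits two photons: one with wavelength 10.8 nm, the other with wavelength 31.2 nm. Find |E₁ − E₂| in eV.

75.1 eV

Using E = hc/λ: E₁ = 1.839 × 10^-17 J, E₂ = 6.367 × 10^-18 J.
|ΔE| = |1.839 × 10^-17 − 6.367 × 10^-18| = 1.20 × 10^-17 J = 75.1 eV.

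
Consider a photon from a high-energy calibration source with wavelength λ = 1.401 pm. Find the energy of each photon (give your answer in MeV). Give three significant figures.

First convert: λ = 1.401 pm = 1.401 × 10^-12 m.
The photon relation is E = hc/λ, giving E = 1.418 × 10^-13 J.
Converting to MeV: E = 0.8850 MeV ≈ 0.885 MeV.

0.885 MeV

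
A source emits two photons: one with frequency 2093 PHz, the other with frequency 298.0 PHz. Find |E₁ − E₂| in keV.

Using E = hf: E₁ = 1.3868·10^-15 J, E₂ = 1.9746·10^-16 J.
|ΔE| = |1.3868·10^-15 − 1.9746·10^-16| = 1.19·10^-15 J = 7.42 keV.

7.42 keV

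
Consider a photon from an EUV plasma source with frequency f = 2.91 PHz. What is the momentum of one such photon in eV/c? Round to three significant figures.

12.0 eV/c

(h = 6.62607015e-34 J·s, c = 2.99792458e8 m/s, 1 eV = 1.602176634e-19 J.)
First convert: f = 2.91 PHz = 2.91e15 Hz.
For a photon p = hf/c, so p = 6.432e-27 kg·m/s.
Converting to eV/c: p = 12.03 eV/c ≈ 12.0 eV/c.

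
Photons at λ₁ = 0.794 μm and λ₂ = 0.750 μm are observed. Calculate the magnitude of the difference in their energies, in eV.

0.0916 eV

Using E = hc/λ: E₁ = 2.502e-19 J, E₂ = 2.649e-19 J.
|ΔE| = |2.502e-19 − 2.649e-19| = 1.47e-20 J = 0.0916 eV.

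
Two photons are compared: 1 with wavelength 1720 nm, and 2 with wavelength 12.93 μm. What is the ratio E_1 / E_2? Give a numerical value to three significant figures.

7.52

E_1 = 1.155 × 10^-19 J (from wavelength = 1720 nm, via E = hc/λ).
E_2 = 1.536 × 10^-20 J (from wavelength = 12.93 μm, via E = hc/λ).
Ratio = 1.155 × 10^-19 / 1.536 × 10^-20 = 7.52.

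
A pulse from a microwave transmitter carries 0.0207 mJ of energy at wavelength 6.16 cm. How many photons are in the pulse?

Per-photon energy: E = 3.225e-24 J (from wavelength = 6.16 cm).
N = E_total / E_photon = 2.07e-5 J / 3.225e-24 J = 6.42e18.

6.42e18 photons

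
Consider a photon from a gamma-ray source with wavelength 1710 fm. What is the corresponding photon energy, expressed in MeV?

Use h = 6.62607015 × 10^-34 J·s, c = 2.99792458 × 10^8 m/s, 1 eV = 1.602176634 × 10^-19 J.
Convert to SI: λ = 1710 fm = 1.71 × 10^-12 m.
For a photon E = hc/λ, so E = 1.162 × 10^-13 J.
Converting to MeV: E = 0.7251 MeV ≈ 0.725 MeV.

0.725 MeV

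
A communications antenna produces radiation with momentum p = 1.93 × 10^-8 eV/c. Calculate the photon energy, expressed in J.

In SI units: p = 1.93 × 10^-8 eV/c = 1.0314 × 10^-35 kg·m/s.
For a photon E = pc, so E = 3.092 × 10^-27 J.
So E ≈ 3.09 × 10^-27 J.

3.09 × 10^-27 J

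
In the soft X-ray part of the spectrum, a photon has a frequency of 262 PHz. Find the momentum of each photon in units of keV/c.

1.08 keV/c

First convert: f = 262 PHz = 2.62 × 10^17 Hz.
For a photon p = hf/c, so p = 5.791 × 10^-25 kg·m/s.
Converting to keV/c: p = 1.084 keV/c ≈ 1.08 keV/c.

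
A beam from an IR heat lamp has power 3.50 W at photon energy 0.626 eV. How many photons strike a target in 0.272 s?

Total energy: E_total = P·t = 3.50 × 0.272 = 0.9520 J.
Per-photon energy: E = 1.003 × 10^-19 J.
N = E_total / E_photon = 9.49 × 10^18.

9.49 × 10^18 photons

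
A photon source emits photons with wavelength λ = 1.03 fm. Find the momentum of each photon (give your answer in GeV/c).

Convert to SI: λ = 1.03 fm = 1.03e-15 m.
The photon relation is p = h/λ, giving p = 6.433e-19 kg·m/s.
Converting to GeV/c: p = 1.204 GeV/c ≈ 1.20 GeV/c.

1.20 GeV/c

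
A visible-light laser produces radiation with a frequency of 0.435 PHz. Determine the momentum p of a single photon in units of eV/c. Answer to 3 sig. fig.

1.80 eV/c

In SI units: f = 0.435 PHz = 4.35 × 10^14 Hz.
For a photon p = hf/c, so p = 9.614 × 10^-28 kg·m/s.
Converting to eV/c: p = 1.799 eV/c ≈ 1.80 eV/c.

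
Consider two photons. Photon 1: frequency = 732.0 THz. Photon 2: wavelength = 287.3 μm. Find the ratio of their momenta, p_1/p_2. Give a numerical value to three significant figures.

701

p_1 = 1.618e-27 kg·m/s (from frequency = 732.0 THz, via p = hf/c).
p_2 = 2.306e-30 kg·m/s (from wavelength = 287.3 μm, via p = h/λ).
Ratio = 1.618e-27 / 2.306e-30 = 701.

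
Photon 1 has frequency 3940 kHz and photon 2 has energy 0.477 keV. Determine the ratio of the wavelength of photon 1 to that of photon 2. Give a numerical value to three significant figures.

2.93·10^10

λ_1 = 76.09 m (from frequency = 3940 kHz, via λ = c/f).
λ_2 = 2.599·10^-9 m (from energy = 0.477 keV, via λ = hc/E).
Ratio = 76.09 / 2.599·10^-9 = 2.93·10^10.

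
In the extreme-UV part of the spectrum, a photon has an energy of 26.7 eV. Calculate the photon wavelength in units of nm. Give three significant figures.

(h = 6.62607015e-34 J·s, c = 2.99792458e8 m/s, 1 eV = 1.602176634e-19 J.)
First convert: E = 26.7 eV = 4.2778e-18 J.
The photon relation is λ = hc/E, giving λ = 4.644e-8 m.
Converting to nm: λ = 46.44 nm ≈ 46.4 nm.

46.4 nm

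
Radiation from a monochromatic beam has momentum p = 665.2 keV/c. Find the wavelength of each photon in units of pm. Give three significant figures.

1.86 pm

In SI units: p = 665.2 keV/c = 3.5550 × 10^-22 kg·m/s.
For a photon λ = h/p, so λ = 1.864 × 10^-12 m.
Converting to pm: λ = 1.864 pm ≈ 1.86 pm.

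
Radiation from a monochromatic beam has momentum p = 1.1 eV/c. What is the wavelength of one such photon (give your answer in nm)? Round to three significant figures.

(h = 6.62607015·10^-34 J·s, c = 2.99792458·10^8 m/s, 1 eV = 1.602176634·10^-19 J.)
In SI units: p = 1.1 eV/c = 5.8787·10^-28 kg·m/s.
The photon relation is λ = h/p, giving λ = 1.127·10^-6 m.
Converting to nm: λ = 1127 nm ≈ 1130 nm.

1130 nm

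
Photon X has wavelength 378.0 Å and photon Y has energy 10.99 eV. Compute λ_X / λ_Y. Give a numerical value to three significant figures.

0.335

λ_X = 3.780 × 10^-8 m (from wavelength = 378.0 Å, via λ given directly).
λ_Y = 1.128 × 10^-7 m (from energy = 10.99 eV, via λ = hc/E).
Ratio = 3.780 × 10^-8 / 1.128 × 10^-7 = 0.335.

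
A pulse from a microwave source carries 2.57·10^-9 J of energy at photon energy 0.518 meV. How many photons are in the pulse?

3.10·10^13 photons

Per-photon energy: E = 8.299·10^-23 J (from energy = 0.518 meV).
N = E_total / E_photon = 2.57·10^-9 J / 8.299·10^-23 J = 3.10·10^13.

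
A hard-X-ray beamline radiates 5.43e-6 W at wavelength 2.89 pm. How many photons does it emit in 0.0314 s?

Total energy: E_total = P·t = 5.43e-6 × 0.0314 = 1.705e-7 J.
Per-photon energy: E = 6.874e-14 J.
N = E_total / E_photon = 2.48e6.

2.48e6 photons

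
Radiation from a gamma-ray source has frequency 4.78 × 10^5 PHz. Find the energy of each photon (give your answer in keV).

Use h = 6.62607015 × 10^-34 J·s, 1 eV = 1.602176634 × 10^-19 J.
In SI units: f = 4.78 × 10^5 PHz = 4.78 × 10^20 Hz.
Apply E = hf: E = 3.167 × 10^-13 J.
Converting to keV: E = 1977 keV ≈ 1980 keV.

1980 keV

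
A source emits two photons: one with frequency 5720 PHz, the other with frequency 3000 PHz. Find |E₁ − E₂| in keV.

Using E = hf: E₁ = 3.790e-15 J, E₂ = 1.988e-15 J.
|ΔE| = |3.790e-15 − 1.988e-15| = 1.80e-15 J = 11.2 keV.

11.2 keV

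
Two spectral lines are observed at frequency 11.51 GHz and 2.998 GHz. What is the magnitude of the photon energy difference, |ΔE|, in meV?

Using E = hf: E₁ = 7.6266e-24 J, E₂ = 1.9865e-24 J.
|ΔE| = |7.6266e-24 − 1.9865e-24| = 5.64e-24 J = 0.0352 meV.

0.0352 meV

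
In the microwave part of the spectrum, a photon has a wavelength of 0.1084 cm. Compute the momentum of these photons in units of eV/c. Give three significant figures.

1.14e-3 eV/c

Take h = 6.62607015e-34 J·s, c = 2.99792458e8 m/s, 1 eV = 1.602176634e-19 J.
In SI units: λ = 0.1084 cm = 0.001084 m.
Apply p = h/λ: p = 6.113e-31 kg·m/s.
Converting to eV/c: p = 0.001144 eV/c ≈ 1.14e-3 eV/c.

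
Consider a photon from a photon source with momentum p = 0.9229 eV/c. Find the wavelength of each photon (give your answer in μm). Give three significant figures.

Use h = 6.62607015e-34 J·s, c = 2.99792458e8 m/s, 1 eV = 1.602176634e-19 J.
In SI units: p = 0.9229 eV/c = 4.9322e-28 kg·m/s.
For a photon λ = h/p, so λ = 1.343e-6 m.
Converting to μm: λ = 1.343 μm ≈ 1.34 μm.

1.34 μm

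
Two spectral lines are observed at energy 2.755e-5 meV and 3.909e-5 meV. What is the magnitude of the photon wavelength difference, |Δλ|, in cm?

Using λ = hc/E: λ₁ = 45.003 m, λ₂ = 31.718 m.
|Δλ| = |45.003 − 31.718| = 13.3 m = 1330 cm.

1330 cm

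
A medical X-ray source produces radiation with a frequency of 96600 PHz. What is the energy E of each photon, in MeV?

0.400 MeV

(h = 6.62607015 × 10^-34 J·s, 1 eV = 1.602176634 × 10^-19 J.)
Convert to SI: f = 96600 PHz = 9.66 × 10^19 Hz.
The photon relation is E = hf, giving E = 6.401 × 10^-14 J.
Converting to MeV: E = 0.3995 MeV ≈ 0.400 MeV.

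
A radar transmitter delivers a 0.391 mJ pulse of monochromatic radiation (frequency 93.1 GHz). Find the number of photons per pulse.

Per-photon energy: E = 6.169e-23 J (from frequency = 93.1 GHz).
N = E_total / E_photon = 3.91e-4 J / 6.169e-23 J = 6.34e18.

6.34e18 photons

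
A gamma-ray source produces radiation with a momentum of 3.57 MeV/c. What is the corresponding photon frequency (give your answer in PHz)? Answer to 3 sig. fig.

8.63·10^5 PHz

In SI units: p = 3.57 MeV/c = 1.9079·10^-21 kg·m/s.
Apply f = pc/h: f = 8.632·10^20 Hz.
Converting to PHz: f = 863200 PHz ≈ 8.63·10^5 PHz.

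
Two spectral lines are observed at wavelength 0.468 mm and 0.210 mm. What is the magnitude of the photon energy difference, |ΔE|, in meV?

3.25 meV

Using E = hc/λ: E₁ = 4.245e-22 J, E₂ = 9.459e-22 J.
|ΔE| = |4.245e-22 − 9.459e-22| = 5.21e-22 J = 3.25 meV.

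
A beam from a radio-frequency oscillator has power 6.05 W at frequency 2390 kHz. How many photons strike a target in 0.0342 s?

Total energy: E_total = P·t = 6.05 × 0.0342 = 0.2069 J.
Per-photon energy: E = 1.584 × 10^-27 J.
N = E_total / E_photon = 1.31 × 10^26.

1.31 × 10^26 photons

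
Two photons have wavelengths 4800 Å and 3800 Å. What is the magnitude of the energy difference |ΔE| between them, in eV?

0.680 eV

Using E = hc/λ: E₁ = 4.138 × 10^-19 J, E₂ = 5.227 × 10^-19 J.
|ΔE| = |4.138 × 10^-19 − 5.227 × 10^-19| = 1.09 × 10^-19 J = 0.680 eV.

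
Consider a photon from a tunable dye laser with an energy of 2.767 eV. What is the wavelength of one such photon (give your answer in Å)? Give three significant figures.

4480 Å

Convert to SI: E = 2.767 eV = 4.4332 × 10^-19 J.
Apply λ = hc/E: λ = 4.481 × 10^-7 m.
Converting to Å: λ = 4481 Å ≈ 4480 Å.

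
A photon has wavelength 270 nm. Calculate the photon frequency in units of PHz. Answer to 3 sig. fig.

Use c = 2.99792458 × 10^8 m/s.
First convert: λ = 270 nm = 2.7 × 10^-7 m.
Apply f = c/λ: f = 1.110 × 10^15 Hz.
Converting to PHz: f = 1.110 PHz ≈ 1.11 PHz.

1.11 PHz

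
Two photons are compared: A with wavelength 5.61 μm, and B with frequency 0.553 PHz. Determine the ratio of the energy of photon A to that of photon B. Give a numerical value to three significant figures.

0.0966

E_A = 3.541·10^-20 J (from wavelength = 5.61 μm, via E = hc/λ).
E_B = 3.664·10^-19 J (from frequency = 0.553 PHz, via E = hf).
Ratio = 3.541·10^-20 / 3.664·10^-19 = 0.0966.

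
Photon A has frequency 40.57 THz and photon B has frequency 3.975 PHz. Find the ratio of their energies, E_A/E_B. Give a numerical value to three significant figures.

E_A = 2.688 × 10^-20 J (from frequency = 40.57 THz, via E = hf).
E_B = 2.634 × 10^-18 J (from frequency = 3.975 PHz, via E = hf).
Ratio = 2.688 × 10^-20 / 2.634 × 10^-18 = 0.0102.

0.0102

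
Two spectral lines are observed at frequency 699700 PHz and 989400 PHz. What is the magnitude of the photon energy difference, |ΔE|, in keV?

Using E = hf: E₁ = 4.6363 × 10^-13 J, E₂ = 6.5558 × 10^-13 J.
|ΔE| = |4.6363 × 10^-13 − 6.5558 × 10^-13| = 1.92 × 10^-13 J = 1200 keV.

1200 keV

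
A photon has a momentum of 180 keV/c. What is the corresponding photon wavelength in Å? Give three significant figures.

Take h = 6.62607015 × 10^-34 J·s, c = 2.99792458 × 10^8 m/s, 1 eV = 1.602176634 × 10^-19 J.
Convert to SI: p = 180 keV/c = 9.6197 × 10^-23 kg·m/s.
Apply λ = h/p: λ = 6.888 × 10^-12 m.
Converting to Å: λ = 0.06888 Å ≈ 0.0689 Å.

0.0689 Å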